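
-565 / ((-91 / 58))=32770 / 91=360.11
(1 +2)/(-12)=-1/4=-0.25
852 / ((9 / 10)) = 2840 / 3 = 946.67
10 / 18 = 5 / 9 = 0.56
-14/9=-1.56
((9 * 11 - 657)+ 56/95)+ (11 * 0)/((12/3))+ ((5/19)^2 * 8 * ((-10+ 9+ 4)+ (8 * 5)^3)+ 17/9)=567002551/16245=34903.20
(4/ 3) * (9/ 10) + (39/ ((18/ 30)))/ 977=6187/ 4885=1.27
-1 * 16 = -16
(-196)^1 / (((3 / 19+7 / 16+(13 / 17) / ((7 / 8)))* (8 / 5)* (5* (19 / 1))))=-46648 / 53155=-0.88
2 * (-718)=-1436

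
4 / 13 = 0.31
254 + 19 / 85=21609 / 85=254.22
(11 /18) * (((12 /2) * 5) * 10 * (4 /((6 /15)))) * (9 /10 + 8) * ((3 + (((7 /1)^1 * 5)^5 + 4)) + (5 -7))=2570946026000 /3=856982008666.67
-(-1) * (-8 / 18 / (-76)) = 1 / 171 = 0.01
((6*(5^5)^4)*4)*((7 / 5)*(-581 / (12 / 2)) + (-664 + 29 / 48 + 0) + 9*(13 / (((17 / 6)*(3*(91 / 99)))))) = -427068500518798828125 / 238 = -1794405464364700958.51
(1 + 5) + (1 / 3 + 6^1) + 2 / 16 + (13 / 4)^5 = 1152151 / 3072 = 375.05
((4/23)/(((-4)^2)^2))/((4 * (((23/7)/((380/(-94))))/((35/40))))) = -4655/25459712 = -0.00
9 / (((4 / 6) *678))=9 / 452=0.02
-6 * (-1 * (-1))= -6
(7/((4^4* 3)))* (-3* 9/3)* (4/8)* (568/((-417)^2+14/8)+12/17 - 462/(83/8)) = 225790046349/125624242304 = 1.80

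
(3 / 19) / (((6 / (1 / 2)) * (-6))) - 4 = -1825 / 456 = -4.00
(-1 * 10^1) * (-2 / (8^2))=5 / 16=0.31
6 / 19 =0.32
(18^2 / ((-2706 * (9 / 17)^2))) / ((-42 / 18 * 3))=578 / 9471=0.06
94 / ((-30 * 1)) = -47 / 15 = -3.13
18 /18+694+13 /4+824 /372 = 260573 /372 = 700.47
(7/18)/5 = 7/90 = 0.08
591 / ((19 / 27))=15957 / 19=839.84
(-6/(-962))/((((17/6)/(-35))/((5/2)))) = -1575/8177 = -0.19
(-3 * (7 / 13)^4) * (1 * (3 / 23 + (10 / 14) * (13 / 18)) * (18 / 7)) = -275331 / 656903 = -0.42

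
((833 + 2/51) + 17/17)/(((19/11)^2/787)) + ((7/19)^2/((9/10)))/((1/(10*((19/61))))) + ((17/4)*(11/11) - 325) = 219688.18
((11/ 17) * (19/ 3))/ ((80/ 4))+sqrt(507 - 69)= 209/ 1020+sqrt(438)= 21.13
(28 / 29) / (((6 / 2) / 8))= 224 / 87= 2.57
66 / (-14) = -33 / 7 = -4.71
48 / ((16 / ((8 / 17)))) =24 / 17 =1.41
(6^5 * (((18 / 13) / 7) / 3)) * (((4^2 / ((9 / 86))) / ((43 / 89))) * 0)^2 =0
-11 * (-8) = 88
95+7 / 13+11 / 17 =21257 / 221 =96.19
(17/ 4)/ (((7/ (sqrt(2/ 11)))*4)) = 17*sqrt(22)/ 1232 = 0.06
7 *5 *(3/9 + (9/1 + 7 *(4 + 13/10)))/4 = 9751/24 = 406.29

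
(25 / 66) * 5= 1.89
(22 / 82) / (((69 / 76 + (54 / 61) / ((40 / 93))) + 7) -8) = 127490 / 934267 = 0.14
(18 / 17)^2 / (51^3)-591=-839135475 / 1419857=-591.00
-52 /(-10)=26 /5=5.20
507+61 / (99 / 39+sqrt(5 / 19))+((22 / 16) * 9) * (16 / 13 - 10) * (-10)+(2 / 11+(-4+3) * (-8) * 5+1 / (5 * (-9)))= 105832799186 / 63854505 - 10309 * sqrt(95) / 19846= 1652.34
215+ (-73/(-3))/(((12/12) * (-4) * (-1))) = 2653/12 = 221.08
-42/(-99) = 14/33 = 0.42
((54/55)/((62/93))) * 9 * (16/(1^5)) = 11664/55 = 212.07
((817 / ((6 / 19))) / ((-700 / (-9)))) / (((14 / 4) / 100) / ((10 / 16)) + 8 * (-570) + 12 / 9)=-698535 / 95730824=-0.01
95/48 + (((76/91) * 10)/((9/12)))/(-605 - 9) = 876565/446992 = 1.96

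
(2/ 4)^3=1/ 8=0.12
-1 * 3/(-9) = 1/3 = 0.33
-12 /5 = -2.40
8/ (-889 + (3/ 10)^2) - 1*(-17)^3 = 436720683/ 88891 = 4912.99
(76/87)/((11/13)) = 988/957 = 1.03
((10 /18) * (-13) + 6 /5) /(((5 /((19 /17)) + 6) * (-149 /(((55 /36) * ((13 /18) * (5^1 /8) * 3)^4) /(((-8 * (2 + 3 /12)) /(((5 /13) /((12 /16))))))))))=-388862134375 /688466912477184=-0.00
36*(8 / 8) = 36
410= 410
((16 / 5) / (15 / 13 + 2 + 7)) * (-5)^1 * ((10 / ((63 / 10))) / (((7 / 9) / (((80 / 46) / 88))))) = -26000 / 409101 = -0.06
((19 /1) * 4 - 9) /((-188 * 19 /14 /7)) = -3283 /1786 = -1.84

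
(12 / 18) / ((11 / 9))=0.55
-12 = -12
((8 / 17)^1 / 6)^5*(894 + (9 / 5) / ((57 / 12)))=100352 / 37805535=0.00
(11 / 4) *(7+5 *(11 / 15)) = 88 / 3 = 29.33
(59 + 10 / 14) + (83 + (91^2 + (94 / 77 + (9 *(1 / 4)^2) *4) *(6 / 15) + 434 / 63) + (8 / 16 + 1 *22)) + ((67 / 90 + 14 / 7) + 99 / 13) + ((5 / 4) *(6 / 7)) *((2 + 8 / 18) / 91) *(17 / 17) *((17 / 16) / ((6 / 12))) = 1423527401 / 168168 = 8464.91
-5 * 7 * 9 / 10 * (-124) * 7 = 27342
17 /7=2.43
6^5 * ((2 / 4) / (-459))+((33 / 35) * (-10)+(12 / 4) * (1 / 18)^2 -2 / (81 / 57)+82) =805855 / 12852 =62.70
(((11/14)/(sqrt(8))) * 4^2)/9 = 22 * sqrt(2)/63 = 0.49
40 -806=-766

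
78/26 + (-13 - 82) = -92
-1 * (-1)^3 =1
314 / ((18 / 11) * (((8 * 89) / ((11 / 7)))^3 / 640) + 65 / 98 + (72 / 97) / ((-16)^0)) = 0.00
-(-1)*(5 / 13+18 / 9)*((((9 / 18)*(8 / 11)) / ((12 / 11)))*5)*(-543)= -28055 / 13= -2158.08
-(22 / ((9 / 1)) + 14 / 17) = -500 / 153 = -3.27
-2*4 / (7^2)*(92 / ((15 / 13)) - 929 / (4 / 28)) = 770792 / 735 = 1048.70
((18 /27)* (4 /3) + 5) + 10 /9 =7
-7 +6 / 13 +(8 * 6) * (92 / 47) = 53413 / 611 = 87.42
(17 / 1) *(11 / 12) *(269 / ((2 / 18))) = 150909 / 4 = 37727.25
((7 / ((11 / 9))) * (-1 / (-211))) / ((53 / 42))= 2646 / 123013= 0.02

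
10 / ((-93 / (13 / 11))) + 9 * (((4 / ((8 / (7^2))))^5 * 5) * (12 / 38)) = 39011244223625 / 310992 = 125441311.11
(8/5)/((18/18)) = 8/5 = 1.60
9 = 9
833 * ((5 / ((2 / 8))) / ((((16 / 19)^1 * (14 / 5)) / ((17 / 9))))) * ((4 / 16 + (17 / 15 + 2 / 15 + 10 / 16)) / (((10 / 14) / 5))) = 345740815 / 1728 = 200081.49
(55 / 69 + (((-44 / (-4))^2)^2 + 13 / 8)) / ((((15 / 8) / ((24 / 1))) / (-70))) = -905314928 / 69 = -13120506.20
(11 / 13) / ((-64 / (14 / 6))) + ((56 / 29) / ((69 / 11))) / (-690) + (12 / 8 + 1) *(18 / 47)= 25001686583 / 26995250880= 0.93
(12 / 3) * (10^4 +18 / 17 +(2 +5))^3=19699549899045412 / 4913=4009678383685.20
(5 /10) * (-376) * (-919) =172772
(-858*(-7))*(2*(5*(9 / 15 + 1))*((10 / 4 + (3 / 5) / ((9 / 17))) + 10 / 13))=2115344 / 5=423068.80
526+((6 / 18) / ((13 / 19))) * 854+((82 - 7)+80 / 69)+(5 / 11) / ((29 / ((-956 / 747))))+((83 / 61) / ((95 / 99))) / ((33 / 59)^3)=4661229220686028 / 4541806198215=1026.29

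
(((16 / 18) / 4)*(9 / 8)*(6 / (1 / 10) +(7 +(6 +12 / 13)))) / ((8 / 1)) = 961 / 416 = 2.31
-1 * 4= -4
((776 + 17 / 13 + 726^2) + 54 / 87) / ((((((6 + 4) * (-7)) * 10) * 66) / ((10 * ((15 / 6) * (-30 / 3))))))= 995004655 / 348348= 2856.35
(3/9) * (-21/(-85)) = 0.08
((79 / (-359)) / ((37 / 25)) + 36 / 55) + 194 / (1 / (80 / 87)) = 11370520781 / 63559155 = 178.90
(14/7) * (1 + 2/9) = 22/9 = 2.44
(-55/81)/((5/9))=-11/9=-1.22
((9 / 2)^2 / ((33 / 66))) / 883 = 81 / 1766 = 0.05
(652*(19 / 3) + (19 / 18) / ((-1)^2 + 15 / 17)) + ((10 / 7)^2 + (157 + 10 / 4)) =121121459 / 28224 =4291.43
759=759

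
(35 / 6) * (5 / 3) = 175 / 18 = 9.72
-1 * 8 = -8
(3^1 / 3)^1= 1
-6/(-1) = 6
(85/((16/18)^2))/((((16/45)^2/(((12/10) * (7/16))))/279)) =16337382075/131072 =124644.33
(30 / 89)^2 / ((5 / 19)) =3420 / 7921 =0.43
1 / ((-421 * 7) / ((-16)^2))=-256 / 2947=-0.09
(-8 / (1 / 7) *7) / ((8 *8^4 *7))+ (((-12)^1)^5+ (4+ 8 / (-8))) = -1019203591 / 4096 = -248829.00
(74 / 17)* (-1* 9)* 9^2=-3173.29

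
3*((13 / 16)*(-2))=-39 / 8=-4.88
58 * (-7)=-406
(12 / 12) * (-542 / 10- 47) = -506 / 5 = -101.20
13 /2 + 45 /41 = 7.60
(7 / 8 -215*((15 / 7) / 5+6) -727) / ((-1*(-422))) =-118063 / 23632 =-5.00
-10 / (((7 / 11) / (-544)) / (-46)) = -393234.29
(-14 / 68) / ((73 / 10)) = -35 / 1241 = -0.03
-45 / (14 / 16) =-51.43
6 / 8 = 3 / 4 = 0.75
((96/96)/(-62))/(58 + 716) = -0.00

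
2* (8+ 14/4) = 23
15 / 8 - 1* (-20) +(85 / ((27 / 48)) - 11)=11663 / 72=161.99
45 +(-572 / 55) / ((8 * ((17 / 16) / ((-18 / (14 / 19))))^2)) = -642.20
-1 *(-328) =328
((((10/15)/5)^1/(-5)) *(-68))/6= 68/225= 0.30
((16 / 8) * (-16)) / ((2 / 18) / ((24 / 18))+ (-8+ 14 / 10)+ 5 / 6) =1920 / 341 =5.63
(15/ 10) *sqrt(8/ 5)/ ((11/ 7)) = 21 *sqrt(10)/ 55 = 1.21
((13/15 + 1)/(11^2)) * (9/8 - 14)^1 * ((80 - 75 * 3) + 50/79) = 1644601/57354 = 28.67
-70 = -70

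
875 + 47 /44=38547 /44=876.07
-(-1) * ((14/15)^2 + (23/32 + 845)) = 6095447/7200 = 846.59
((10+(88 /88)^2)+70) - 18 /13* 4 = 981 /13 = 75.46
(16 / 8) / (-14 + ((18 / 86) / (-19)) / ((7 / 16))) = -5719 / 40105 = -0.14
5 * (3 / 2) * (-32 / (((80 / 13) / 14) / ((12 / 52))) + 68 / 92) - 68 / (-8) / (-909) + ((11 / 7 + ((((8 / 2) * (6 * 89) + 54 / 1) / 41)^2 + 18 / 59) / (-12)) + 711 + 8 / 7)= 10318903451839 / 29029494942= 355.46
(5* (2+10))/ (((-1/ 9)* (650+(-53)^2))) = -180/ 1153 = -0.16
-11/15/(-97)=11/1455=0.01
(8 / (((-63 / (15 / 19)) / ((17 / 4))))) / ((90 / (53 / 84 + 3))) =-5185 / 301644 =-0.02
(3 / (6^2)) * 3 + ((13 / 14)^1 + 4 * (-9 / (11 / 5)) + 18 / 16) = -8661 / 616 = -14.06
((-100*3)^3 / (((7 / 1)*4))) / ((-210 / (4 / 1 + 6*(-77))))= -103050000 / 49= -2103061.22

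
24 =24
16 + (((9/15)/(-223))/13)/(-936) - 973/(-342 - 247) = 47019809269/2663717160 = 17.65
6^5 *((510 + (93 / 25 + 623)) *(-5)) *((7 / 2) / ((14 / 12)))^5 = -10739548684.80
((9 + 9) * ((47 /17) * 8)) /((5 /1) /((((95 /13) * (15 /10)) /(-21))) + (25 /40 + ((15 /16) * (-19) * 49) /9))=-6172416 /1642387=-3.76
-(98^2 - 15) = -9589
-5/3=-1.67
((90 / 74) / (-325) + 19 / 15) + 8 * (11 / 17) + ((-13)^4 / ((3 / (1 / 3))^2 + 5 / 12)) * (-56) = -2353344775712 / 119833935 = -19638.38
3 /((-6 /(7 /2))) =-7 /4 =-1.75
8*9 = 72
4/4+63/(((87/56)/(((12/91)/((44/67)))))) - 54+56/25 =-4418343/103675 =-42.62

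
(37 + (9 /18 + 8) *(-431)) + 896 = -5461 /2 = -2730.50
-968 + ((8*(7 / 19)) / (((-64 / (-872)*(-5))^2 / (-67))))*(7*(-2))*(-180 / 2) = -351231827 / 190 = -1848588.56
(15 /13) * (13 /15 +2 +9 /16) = 823 /208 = 3.96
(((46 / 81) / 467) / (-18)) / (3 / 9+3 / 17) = -0.00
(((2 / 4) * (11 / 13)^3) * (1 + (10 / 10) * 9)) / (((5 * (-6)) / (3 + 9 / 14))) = -0.37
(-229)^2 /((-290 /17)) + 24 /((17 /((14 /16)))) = -15149359 /4930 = -3072.89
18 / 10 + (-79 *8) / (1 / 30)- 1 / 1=-18959.20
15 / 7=2.14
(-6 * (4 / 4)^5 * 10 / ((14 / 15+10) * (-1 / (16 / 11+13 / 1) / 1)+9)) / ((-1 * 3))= 47700 / 19661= 2.43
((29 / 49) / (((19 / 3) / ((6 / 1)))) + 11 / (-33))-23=-63604 / 2793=-22.77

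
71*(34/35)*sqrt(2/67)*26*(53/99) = 165.87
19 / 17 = 1.12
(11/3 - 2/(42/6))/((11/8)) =568/231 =2.46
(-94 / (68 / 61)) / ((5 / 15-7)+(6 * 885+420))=-8601 / 583780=-0.01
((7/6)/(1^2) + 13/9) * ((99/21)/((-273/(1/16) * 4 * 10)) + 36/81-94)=-244.28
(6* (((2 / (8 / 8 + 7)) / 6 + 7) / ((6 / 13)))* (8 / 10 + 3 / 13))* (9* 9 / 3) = 101907 / 40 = 2547.68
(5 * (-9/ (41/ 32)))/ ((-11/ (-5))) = -7200/ 451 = -15.96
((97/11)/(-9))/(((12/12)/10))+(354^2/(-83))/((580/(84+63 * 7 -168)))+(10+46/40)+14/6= -4411479509/4765860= -925.64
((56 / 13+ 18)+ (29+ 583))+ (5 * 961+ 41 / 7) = 495510 / 91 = 5445.16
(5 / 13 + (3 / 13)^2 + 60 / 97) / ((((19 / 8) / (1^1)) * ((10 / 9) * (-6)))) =-103908 / 1557335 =-0.07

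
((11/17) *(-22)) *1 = -242/17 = -14.24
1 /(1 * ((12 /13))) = 13 /12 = 1.08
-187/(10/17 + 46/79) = -251141/1572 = -159.76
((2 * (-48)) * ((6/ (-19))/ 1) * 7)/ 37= 4032/ 703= 5.74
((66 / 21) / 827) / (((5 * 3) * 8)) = 11 / 347340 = 0.00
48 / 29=1.66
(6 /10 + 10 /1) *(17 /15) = 12.01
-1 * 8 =-8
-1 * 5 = -5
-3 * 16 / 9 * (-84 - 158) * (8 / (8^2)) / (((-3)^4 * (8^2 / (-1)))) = -121 / 3888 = -0.03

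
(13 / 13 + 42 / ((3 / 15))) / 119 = 211 / 119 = 1.77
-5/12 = -0.42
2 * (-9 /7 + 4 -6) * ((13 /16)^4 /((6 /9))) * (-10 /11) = 9853545 /2523136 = 3.91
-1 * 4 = -4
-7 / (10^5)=-7 / 100000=-0.00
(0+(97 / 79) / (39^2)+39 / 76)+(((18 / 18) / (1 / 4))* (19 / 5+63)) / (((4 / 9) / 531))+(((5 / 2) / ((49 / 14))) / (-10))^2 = 319237.72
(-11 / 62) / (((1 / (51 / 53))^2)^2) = -74417211 / 489209822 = -0.15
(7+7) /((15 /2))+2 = 3.87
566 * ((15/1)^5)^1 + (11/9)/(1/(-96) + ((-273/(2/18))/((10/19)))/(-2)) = 1444648005058010/3361161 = 429806250.00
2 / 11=0.18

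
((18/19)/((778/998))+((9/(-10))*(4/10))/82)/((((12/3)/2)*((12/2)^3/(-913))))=-620386239/242424800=-2.56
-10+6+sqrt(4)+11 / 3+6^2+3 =40.67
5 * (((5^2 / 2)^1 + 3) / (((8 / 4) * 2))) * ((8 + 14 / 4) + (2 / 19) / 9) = 610235 / 2736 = 223.04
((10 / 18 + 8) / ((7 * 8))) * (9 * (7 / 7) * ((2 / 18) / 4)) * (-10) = -55 / 144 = -0.38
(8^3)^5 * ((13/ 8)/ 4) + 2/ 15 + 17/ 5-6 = 214404767416283/ 15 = 14293651161085.53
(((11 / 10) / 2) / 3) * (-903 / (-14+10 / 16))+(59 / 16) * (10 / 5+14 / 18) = 1742693 / 77040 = 22.62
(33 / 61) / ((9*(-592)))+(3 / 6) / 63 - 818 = -817.99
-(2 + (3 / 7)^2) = -107 / 49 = -2.18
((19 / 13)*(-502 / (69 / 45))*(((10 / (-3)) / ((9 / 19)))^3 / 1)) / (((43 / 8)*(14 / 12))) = 5233691360000 / 196827813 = 26590.20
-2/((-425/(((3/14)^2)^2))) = 81/8163400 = 0.00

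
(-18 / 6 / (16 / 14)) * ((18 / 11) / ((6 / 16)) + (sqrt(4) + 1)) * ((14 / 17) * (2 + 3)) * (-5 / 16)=297675 / 11968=24.87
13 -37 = -24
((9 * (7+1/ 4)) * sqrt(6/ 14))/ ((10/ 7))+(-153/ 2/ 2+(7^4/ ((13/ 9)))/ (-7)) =-14337/ 52+261 * sqrt(21)/ 40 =-245.81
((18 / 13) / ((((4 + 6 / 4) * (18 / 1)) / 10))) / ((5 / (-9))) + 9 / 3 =393 / 143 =2.75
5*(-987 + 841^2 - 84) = 3531050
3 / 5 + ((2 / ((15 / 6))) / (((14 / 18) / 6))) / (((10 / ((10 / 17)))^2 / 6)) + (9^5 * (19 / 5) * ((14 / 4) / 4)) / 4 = 15887900571 / 323680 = 49085.21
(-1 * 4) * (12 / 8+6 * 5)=-126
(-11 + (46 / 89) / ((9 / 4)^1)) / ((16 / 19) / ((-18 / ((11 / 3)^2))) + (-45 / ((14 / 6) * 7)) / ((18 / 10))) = 72285633 / 14494273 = 4.99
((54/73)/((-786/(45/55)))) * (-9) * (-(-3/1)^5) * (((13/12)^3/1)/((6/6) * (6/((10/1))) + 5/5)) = 72072585/53858816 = 1.34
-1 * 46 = -46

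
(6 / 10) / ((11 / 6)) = 18 / 55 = 0.33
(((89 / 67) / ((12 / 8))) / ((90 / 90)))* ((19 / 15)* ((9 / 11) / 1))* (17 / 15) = 57494 / 55275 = 1.04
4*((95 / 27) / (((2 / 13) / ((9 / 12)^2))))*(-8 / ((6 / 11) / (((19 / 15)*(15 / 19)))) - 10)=-45695 / 36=-1269.31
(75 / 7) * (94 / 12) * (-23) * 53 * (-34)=24349525 / 7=3478503.57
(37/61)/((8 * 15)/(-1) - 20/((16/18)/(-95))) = 74/246135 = 0.00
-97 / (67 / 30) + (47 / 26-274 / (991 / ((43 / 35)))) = -2535568279 / 60421270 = -41.96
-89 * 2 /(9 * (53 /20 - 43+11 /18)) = 3560 /7153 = 0.50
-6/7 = -0.86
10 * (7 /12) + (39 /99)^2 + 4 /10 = 69571 /10890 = 6.39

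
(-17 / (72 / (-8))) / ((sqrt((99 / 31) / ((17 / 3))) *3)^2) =8959 / 24057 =0.37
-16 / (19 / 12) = -10.11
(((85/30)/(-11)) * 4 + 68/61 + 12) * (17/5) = 413542/10065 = 41.09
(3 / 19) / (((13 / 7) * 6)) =7 / 494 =0.01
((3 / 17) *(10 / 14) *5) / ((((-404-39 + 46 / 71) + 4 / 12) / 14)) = -639 / 32011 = -0.02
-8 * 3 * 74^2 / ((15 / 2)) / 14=-43808 / 35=-1251.66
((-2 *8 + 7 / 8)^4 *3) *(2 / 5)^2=25120.18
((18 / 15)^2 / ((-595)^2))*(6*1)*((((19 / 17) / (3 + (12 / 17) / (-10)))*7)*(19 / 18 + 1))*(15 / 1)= 8436 / 4197725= 0.00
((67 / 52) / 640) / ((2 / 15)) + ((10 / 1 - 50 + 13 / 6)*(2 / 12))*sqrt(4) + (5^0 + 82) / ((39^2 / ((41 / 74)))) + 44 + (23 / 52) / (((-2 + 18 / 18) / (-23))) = 2397730801 / 57627648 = 41.61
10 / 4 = 5 / 2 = 2.50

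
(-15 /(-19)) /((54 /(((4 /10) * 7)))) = 7 /171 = 0.04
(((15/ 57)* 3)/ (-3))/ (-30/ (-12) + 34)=-10/ 1387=-0.01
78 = 78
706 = 706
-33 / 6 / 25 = -11 / 50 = -0.22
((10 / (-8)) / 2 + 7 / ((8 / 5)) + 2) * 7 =161 / 4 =40.25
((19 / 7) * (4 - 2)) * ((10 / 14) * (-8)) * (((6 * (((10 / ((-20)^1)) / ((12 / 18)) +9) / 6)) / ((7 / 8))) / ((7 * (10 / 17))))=-71.03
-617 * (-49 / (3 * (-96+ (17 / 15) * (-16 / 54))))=-4081455 / 39016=-104.61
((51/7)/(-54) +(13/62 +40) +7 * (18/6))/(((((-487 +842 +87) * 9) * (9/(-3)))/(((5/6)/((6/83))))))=-0.06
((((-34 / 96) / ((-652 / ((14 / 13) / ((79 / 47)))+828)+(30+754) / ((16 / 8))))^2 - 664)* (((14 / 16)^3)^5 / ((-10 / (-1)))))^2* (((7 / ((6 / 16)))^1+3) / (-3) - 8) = -5679967391738942132689837095293496513355171015017761310113 / 4648256008492309772311689740992583629754740777307602944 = -1221.96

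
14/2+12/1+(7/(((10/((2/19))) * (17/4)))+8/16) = 63041/3230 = 19.52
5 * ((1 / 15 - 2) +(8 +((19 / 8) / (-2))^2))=28711 / 768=37.38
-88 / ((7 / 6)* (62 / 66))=-17424 / 217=-80.29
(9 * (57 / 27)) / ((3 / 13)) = 247 / 3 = 82.33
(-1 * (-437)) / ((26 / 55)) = 24035 / 26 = 924.42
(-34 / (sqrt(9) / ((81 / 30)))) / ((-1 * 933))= 51 / 1555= 0.03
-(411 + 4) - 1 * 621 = -1036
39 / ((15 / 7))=91 / 5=18.20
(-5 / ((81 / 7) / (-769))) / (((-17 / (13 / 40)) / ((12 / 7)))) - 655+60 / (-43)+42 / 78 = -666.75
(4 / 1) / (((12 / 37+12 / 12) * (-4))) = -37 / 49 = -0.76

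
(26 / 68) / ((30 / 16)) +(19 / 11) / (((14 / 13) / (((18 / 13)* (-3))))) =-126811 / 19635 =-6.46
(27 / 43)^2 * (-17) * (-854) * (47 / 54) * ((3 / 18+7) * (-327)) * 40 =-20081442780 / 43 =-467010297.21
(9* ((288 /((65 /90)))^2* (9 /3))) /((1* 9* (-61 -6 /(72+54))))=-846526464 /108329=-7814.40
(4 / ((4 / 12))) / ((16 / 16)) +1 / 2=25 / 2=12.50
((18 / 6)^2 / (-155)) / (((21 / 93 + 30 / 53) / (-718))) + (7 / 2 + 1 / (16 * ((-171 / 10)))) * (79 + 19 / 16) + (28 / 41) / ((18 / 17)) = 216419315957 / 648626560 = 333.66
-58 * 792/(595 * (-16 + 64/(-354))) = 508167/106505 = 4.77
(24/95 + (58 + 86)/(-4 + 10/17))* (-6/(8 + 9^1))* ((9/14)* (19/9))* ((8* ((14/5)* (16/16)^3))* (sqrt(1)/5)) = 5548032/61625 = 90.03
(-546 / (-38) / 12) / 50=91 / 3800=0.02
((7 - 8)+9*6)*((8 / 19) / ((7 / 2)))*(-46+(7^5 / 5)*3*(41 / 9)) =583760656 / 1995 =292611.86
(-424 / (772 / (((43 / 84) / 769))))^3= -11836763639 / 242213763422974800744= -0.00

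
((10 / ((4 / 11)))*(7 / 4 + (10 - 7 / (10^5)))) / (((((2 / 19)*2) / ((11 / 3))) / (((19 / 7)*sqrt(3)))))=51324869233*sqrt(3) / 3360000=26457.52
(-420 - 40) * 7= -3220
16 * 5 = 80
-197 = -197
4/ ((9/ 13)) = 52/ 9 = 5.78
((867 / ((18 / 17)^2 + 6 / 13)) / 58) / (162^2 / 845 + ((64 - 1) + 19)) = 917478185 / 10982206504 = 0.08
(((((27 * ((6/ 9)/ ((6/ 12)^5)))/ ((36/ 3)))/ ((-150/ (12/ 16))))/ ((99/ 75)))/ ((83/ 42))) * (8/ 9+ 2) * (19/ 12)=-3458/ 8217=-0.42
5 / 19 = 0.26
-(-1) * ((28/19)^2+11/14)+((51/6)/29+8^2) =4928323/73283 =67.25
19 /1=19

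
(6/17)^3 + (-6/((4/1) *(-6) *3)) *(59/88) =0.10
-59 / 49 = -1.20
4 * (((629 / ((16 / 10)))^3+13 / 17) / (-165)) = -528823658281 / 359040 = -1472882.29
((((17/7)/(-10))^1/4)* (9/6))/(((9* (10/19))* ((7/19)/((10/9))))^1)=-6137/105840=-0.06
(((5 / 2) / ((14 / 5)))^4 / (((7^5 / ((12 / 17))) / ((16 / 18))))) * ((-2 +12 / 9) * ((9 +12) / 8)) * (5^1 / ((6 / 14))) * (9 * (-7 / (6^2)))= 1953125 / 2304038016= 0.00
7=7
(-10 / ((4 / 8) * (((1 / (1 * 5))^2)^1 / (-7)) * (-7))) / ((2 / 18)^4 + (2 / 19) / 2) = -3116475 / 329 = -9472.57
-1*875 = -875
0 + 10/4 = 5/2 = 2.50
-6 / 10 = -3 / 5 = -0.60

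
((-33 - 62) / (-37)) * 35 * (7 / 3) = 23275 / 111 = 209.68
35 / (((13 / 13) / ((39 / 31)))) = 1365 / 31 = 44.03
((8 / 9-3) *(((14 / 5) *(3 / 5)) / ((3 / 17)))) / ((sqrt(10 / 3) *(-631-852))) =2261 *sqrt(30) / 1668375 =0.01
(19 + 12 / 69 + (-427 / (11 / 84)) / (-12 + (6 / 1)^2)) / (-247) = 59045 / 124982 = 0.47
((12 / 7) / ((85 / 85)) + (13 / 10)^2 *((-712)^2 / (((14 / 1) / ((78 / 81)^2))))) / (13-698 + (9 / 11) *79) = -19908989353 / 217642950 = -91.48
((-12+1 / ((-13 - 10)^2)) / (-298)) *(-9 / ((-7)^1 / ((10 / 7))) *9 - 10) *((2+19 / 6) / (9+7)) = 983785 / 11586687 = 0.08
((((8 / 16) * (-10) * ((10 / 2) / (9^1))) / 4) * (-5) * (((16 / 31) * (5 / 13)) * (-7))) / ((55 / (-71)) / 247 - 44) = 23607500 / 215299557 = 0.11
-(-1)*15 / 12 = 5 / 4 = 1.25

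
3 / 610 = 0.00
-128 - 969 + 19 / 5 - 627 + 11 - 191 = -9501 / 5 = -1900.20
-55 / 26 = -2.12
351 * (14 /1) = 4914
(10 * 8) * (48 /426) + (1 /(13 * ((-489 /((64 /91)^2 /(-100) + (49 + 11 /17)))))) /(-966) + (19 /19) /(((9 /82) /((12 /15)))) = 1389805197031554 /85248529463825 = 16.30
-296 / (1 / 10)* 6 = -17760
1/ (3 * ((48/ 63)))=7/ 16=0.44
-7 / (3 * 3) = -7 / 9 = -0.78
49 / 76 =0.64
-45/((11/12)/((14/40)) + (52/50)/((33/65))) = -5775/599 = -9.64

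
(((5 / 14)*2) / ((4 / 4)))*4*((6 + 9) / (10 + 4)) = 3.06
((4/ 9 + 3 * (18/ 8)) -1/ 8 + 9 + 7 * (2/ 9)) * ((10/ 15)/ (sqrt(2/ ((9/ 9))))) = 47 * sqrt(2)/ 8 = 8.31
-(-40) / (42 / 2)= 40 / 21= 1.90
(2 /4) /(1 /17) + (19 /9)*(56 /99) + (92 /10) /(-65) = 5532403 /579150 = 9.55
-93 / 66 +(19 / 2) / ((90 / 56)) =4457 / 990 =4.50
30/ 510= 1/ 17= 0.06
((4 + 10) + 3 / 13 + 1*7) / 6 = 46 / 13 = 3.54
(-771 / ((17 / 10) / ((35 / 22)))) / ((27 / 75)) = -1124375 / 561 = -2004.23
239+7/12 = 2875/12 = 239.58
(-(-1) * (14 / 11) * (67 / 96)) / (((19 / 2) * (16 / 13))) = 6097 / 80256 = 0.08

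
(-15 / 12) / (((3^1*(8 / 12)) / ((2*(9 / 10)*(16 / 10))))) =-9 / 5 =-1.80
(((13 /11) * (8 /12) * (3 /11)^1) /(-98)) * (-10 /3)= 130 /17787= 0.01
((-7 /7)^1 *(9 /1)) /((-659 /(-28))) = -0.38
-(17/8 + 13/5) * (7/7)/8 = -189/320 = -0.59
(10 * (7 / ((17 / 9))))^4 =157529610000 / 83521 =1886107.81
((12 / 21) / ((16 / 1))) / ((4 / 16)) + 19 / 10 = 2.04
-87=-87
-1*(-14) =14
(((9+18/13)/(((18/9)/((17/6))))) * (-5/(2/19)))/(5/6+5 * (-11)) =12.90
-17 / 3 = -5.67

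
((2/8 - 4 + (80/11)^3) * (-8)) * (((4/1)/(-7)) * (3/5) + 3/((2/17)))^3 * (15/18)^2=-246116652752463/7304528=-33693710.63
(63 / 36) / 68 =7 / 272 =0.03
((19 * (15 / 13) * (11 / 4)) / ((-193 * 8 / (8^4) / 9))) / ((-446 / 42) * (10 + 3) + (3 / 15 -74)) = 94802400 / 13952549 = 6.79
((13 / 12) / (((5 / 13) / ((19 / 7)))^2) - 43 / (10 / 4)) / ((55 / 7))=540277 / 115500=4.68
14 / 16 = 7 / 8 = 0.88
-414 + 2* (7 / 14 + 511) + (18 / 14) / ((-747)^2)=264310264 / 434007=609.00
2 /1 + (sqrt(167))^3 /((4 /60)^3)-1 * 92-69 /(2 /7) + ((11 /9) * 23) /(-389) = 7283308.62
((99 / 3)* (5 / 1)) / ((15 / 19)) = 209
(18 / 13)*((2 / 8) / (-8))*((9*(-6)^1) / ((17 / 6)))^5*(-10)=-20083878149760 / 18458141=-1088076.97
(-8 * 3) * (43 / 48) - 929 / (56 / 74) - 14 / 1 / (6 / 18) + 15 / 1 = -35731 / 28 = -1276.11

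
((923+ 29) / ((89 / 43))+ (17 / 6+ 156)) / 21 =330433 / 11214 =29.47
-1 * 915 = -915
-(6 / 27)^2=-4 / 81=-0.05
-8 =-8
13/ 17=0.76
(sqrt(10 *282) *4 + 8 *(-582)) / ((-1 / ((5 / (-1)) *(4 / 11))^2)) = 1862400 / 121 -3200 *sqrt(705) / 121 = 14689.54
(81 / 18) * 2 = 9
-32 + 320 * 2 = 608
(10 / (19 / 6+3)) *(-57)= -3420 / 37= -92.43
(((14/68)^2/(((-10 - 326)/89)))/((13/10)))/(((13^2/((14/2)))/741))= -414295/1562912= -0.27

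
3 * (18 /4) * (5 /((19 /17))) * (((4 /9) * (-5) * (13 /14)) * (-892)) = 14784900 /133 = 111164.66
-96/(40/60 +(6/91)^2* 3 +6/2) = -2384928/91415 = -26.09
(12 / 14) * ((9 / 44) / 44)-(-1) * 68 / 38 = 230897 / 128744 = 1.79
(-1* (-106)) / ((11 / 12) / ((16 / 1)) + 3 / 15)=101760 / 247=411.98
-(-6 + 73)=-67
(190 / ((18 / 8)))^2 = 7130.86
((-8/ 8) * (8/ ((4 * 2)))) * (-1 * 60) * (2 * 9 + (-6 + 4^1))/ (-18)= -160/ 3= -53.33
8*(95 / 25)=152 / 5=30.40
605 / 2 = 302.50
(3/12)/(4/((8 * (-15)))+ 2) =15/118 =0.13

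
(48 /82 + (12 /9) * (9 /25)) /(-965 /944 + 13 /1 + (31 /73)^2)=5493388992 /62691241675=0.09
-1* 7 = -7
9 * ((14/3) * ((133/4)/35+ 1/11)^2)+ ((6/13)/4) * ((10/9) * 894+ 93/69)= 1159736339/7235800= 160.28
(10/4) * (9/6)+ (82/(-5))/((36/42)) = -923/60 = -15.38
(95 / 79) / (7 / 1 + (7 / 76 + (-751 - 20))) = -7220 / 4586503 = -0.00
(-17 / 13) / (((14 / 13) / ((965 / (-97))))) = 16405 / 1358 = 12.08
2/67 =0.03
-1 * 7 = -7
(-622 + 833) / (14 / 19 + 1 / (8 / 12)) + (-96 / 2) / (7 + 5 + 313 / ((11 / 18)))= 7697818 / 81685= 94.24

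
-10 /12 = -5 /6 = -0.83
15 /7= 2.14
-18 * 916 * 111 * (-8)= 14641344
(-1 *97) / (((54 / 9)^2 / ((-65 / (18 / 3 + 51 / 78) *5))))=409825 / 3114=131.61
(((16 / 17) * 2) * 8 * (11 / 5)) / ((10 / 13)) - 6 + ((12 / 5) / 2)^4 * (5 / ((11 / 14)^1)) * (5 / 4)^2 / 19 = 3388976 / 88825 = 38.15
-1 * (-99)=99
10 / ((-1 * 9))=-10 / 9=-1.11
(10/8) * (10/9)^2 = 125/81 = 1.54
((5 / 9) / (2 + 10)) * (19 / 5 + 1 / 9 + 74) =1753 / 486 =3.61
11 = 11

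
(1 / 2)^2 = 1 / 4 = 0.25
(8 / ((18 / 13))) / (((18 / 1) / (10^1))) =260 / 81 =3.21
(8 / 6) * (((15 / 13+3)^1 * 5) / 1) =360 / 13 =27.69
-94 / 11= -8.55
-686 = -686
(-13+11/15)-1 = -199/15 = -13.27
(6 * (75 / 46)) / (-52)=-0.19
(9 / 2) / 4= 9 / 8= 1.12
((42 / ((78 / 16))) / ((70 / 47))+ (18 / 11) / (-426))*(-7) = -2054227 / 50765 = -40.47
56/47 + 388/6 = 9286/141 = 65.86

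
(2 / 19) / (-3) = -2 / 57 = -0.04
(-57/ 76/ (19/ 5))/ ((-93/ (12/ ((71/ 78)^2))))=91260/ 2969149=0.03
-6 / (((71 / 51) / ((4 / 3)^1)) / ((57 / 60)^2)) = -18411 / 3550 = -5.19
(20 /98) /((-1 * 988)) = -5 /24206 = -0.00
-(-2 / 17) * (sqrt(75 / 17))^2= 150 / 289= 0.52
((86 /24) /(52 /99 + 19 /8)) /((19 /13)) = 36894 /43643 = 0.85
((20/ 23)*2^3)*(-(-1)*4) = 640/ 23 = 27.83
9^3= 729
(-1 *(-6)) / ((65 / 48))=288 / 65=4.43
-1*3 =-3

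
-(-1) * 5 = 5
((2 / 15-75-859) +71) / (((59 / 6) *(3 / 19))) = -491834 / 885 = -555.74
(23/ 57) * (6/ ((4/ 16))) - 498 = -9278/ 19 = -488.32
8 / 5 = 1.60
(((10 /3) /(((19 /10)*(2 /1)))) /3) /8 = 25 /684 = 0.04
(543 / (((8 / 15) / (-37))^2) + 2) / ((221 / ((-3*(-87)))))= 43654260483 / 14144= 3086415.48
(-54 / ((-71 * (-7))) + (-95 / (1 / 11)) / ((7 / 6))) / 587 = -1.53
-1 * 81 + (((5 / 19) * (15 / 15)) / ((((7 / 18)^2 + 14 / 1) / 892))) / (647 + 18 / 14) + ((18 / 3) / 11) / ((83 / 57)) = -415589208399 / 5156204933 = -80.60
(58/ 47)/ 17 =58/ 799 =0.07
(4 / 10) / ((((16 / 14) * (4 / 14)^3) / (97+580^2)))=807929297 / 160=5049558.11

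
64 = 64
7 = 7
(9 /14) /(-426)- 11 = -21871 /1988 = -11.00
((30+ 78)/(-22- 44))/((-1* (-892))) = -0.00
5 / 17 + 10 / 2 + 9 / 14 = 1413 / 238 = 5.94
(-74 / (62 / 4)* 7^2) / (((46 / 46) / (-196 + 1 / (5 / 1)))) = 7099708 / 155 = 45804.57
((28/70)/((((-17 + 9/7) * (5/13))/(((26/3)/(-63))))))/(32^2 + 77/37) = 12506/1409450625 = 0.00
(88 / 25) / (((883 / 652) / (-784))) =-44982784 / 22075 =-2037.73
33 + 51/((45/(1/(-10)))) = 32.89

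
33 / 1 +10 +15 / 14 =617 / 14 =44.07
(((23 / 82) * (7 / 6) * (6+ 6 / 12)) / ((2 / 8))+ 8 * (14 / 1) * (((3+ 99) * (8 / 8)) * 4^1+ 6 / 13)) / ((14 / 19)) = 397176893 / 6396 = 62097.70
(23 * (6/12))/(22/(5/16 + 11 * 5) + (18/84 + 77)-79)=-142485/17197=-8.29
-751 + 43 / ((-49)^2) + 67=-1642241 / 2401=-683.98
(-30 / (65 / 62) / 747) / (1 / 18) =-744 / 1079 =-0.69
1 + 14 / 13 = 27 / 13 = 2.08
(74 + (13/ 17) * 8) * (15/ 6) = 3405/ 17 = 200.29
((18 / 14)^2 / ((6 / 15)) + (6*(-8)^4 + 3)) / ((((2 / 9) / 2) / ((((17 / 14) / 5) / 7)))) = 368599491 / 48020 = 7675.96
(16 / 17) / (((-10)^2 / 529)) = 2116 / 425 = 4.98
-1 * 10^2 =-100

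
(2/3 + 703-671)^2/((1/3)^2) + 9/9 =9605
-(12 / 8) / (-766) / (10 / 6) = 9 / 7660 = 0.00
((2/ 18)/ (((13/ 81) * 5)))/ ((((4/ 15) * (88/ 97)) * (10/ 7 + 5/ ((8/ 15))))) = 18333/ 346060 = 0.05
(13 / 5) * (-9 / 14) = -117 / 70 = -1.67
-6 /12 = -1 /2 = -0.50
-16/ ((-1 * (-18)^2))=4/ 81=0.05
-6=-6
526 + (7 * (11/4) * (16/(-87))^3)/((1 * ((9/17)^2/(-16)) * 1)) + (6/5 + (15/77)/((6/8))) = 10971973582016/20535416055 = 534.30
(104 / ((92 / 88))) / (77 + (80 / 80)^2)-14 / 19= 706 / 1311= 0.54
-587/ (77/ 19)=-11153/ 77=-144.84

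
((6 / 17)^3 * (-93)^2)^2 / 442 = 1745055728928 / 5334402749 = 327.13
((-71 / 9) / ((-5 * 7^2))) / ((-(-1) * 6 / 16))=568 / 6615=0.09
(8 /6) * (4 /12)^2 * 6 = 8 /9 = 0.89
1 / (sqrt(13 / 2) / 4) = 1.57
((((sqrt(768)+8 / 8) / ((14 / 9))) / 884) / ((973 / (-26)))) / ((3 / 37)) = -444 * sqrt(3) / 115787 -111 / 463148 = -0.01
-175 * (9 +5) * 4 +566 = -9234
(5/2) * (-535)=-2675/2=-1337.50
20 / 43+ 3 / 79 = 1709 / 3397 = 0.50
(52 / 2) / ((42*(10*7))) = 13 / 1470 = 0.01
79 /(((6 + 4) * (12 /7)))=553 /120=4.61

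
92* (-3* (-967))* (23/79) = 6138516/79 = 77702.73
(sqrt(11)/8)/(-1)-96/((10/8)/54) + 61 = -20431/5-sqrt(11)/8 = -4086.61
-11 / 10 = -1.10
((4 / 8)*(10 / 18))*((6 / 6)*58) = 145 / 9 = 16.11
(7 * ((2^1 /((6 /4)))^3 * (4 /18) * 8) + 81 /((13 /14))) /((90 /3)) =184373 /47385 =3.89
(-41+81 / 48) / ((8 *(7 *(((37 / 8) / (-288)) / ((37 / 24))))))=1887 / 28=67.39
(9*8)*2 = 144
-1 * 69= -69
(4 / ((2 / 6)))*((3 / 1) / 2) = 18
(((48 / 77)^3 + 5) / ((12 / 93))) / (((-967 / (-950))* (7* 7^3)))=35240709325 / 2119926507622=0.02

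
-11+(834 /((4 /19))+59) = 8019 /2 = 4009.50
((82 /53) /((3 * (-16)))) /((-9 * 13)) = 41 /148824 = 0.00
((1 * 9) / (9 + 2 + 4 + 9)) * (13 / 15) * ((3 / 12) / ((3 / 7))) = 0.19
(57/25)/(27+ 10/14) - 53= -256651/4850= -52.92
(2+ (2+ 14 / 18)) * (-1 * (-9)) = 43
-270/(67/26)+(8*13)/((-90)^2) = -14213758/135675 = -104.76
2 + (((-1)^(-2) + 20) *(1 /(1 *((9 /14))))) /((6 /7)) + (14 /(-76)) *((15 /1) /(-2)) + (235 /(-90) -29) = 751 /76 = 9.88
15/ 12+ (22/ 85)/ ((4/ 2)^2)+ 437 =438.31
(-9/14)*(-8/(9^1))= 0.57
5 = 5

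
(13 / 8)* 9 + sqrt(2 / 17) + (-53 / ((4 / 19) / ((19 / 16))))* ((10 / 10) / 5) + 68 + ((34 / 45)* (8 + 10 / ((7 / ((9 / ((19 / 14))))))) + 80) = sqrt(34) / 17 + 6349529 / 54720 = 116.38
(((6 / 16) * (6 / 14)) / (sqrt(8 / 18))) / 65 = 27 / 7280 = 0.00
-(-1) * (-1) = -1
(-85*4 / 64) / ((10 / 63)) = -1071 / 32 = -33.47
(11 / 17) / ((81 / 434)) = 3.47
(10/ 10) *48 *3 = 144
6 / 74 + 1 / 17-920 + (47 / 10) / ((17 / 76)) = -2826878 / 3145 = -898.85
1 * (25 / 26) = 25 / 26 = 0.96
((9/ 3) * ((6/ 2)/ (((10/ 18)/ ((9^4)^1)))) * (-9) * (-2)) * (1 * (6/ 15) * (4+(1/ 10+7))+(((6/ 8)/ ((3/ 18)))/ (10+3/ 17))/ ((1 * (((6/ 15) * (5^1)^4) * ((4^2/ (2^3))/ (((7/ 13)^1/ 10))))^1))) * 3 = 1432834085508597/ 56225000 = 25483932.16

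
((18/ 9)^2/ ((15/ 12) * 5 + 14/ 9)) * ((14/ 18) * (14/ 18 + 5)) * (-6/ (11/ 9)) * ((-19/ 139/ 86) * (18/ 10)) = 2987712/ 92374535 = 0.03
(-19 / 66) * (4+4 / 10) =-19 / 15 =-1.27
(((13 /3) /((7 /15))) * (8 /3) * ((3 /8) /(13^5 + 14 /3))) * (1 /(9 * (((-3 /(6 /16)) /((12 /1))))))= -65 /15594502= -0.00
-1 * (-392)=392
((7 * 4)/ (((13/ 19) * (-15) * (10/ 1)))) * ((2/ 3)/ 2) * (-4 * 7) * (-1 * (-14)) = 104272/ 2925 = 35.65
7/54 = 0.13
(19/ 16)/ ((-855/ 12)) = -1/ 60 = -0.02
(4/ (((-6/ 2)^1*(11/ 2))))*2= -16/ 33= -0.48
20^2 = 400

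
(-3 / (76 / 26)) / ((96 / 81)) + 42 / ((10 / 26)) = 658671 / 6080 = 108.33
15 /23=0.65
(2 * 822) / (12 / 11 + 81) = 6028 / 301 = 20.03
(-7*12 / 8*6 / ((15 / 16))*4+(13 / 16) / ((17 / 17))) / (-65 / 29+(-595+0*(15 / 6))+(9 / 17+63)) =960857 / 1913600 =0.50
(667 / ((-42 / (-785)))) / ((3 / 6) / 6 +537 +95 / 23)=4817074 / 209125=23.03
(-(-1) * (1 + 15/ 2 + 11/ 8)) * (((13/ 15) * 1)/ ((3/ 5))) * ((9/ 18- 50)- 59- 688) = -181779/ 16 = -11361.19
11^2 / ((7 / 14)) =242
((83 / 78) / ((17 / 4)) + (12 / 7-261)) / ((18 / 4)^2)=-12.79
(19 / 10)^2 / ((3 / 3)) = 361 / 100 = 3.61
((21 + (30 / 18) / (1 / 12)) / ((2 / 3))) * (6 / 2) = 369 / 2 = 184.50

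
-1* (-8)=8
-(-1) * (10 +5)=15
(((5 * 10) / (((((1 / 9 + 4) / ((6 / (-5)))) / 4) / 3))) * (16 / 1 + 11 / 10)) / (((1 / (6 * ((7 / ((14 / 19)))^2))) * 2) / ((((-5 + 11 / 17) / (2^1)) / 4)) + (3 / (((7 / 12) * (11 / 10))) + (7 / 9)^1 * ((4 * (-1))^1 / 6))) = -41581754676 / 57621349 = -721.64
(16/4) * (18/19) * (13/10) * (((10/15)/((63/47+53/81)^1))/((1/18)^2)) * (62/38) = 5965051248/6853585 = 870.35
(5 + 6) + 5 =16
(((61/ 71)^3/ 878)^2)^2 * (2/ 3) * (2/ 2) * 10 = 13271744871487930791605/ 7313739904550078599757178710396172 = 0.00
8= 8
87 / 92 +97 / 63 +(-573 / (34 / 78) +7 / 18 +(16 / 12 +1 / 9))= -129097685 / 98532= -1310.21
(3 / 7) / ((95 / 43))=129 / 665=0.19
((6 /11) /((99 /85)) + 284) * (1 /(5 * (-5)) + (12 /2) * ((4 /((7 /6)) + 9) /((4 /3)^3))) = 9084526081 /1016400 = 8937.94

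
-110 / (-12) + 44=319 / 6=53.17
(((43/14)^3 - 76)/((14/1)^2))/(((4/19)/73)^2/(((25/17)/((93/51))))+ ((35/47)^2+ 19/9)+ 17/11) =-0.06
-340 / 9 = -37.78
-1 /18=-0.06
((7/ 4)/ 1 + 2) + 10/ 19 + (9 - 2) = 857/ 76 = 11.28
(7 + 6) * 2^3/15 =104/15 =6.93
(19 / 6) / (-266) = -1 / 84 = -0.01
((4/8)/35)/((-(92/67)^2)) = -4489/592480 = -0.01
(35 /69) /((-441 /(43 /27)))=-215 /117369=-0.00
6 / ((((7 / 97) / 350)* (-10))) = -2910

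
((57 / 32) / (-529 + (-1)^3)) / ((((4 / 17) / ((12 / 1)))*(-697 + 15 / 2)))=2907 / 11693920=0.00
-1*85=-85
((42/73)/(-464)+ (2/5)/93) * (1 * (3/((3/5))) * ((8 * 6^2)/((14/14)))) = 289284/65627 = 4.41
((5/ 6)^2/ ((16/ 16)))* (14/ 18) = 175/ 324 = 0.54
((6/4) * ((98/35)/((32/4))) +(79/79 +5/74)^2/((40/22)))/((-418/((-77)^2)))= -67994311/4161760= -16.34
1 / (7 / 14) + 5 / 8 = 21 / 8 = 2.62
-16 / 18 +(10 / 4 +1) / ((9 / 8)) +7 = 83 / 9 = 9.22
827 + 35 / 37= 30634 / 37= 827.95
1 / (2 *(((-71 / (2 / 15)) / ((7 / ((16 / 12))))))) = -7 / 1420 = -0.00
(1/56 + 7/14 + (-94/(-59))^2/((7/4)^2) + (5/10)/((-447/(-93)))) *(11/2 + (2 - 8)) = -294960555/406636496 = -0.73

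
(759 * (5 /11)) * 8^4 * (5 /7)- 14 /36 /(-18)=2289254449 /2268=1009371.45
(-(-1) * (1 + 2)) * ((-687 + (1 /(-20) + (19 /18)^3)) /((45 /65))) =-260001079 /87480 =-2972.12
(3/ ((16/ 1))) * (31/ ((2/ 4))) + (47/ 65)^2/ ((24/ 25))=6170/ 507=12.17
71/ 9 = 7.89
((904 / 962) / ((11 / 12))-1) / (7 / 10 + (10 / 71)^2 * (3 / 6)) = 6704530 / 189349017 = 0.04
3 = 3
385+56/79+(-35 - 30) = 25336/79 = 320.71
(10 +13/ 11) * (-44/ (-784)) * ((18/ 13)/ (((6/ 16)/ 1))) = 1476/ 637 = 2.32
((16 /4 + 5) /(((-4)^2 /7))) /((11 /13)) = 819 /176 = 4.65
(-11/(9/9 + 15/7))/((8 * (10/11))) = -77/160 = -0.48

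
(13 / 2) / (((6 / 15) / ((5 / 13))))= 25 / 4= 6.25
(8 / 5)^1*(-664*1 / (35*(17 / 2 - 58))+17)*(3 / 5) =481864 / 28875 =16.69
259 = 259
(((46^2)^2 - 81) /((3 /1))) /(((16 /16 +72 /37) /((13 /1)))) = 2153617375 /327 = 6585985.86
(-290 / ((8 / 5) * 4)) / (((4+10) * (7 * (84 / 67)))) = -48575 / 131712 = -0.37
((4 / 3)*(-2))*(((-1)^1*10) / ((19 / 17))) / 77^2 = 1360 / 337953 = 0.00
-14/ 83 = -0.17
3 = 3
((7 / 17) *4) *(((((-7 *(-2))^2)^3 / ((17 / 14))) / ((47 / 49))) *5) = 723136637440 / 13583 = 53238359.53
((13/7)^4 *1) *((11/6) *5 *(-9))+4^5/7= -4010101/4802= -835.09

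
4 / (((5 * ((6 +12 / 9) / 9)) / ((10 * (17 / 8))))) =459 / 22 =20.86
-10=-10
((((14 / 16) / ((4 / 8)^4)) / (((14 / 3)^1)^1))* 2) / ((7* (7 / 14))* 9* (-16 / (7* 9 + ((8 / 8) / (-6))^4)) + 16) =244947 / 326600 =0.75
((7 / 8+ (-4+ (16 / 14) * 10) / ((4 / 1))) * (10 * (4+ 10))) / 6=255 / 4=63.75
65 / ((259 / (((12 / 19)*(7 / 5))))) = 156 / 703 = 0.22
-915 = -915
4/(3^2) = 4/9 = 0.44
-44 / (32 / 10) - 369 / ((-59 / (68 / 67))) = -117047 / 15812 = -7.40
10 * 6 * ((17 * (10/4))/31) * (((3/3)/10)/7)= 255/217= 1.18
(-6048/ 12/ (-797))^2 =254016/ 635209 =0.40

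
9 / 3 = 3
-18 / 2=-9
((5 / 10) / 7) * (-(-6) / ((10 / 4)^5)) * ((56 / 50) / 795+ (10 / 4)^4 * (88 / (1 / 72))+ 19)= 157422084896 / 144921875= 1086.25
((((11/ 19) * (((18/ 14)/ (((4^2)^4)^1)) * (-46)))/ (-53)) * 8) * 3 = 6831/ 28872704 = 0.00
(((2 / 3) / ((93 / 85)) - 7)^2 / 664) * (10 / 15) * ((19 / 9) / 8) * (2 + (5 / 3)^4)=47536917817 / 452152837152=0.11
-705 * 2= -1410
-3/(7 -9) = 3/2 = 1.50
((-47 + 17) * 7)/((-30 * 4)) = 7/4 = 1.75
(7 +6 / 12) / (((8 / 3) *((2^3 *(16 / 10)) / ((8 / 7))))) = 225 / 896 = 0.25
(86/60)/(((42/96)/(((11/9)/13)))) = 3784/12285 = 0.31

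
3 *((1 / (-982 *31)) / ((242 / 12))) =-9 / 1841741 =-0.00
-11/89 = -0.12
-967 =-967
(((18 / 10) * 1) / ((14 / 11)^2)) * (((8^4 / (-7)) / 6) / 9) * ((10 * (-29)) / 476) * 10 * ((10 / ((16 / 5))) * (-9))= -84216000 / 40817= -2063.26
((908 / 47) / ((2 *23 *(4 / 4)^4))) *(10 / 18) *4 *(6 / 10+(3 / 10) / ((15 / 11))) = 37228 / 48645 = 0.77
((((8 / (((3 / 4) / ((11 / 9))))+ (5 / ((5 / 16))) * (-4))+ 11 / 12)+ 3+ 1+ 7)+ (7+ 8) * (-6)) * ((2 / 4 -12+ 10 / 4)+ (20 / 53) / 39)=258991271 / 223236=1160.17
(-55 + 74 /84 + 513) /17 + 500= 376273 /714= 526.99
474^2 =224676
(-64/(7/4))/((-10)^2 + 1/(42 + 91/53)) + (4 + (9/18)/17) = 28869137/7879602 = 3.66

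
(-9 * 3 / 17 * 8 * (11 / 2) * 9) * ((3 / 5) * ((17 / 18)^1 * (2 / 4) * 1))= -891 / 5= -178.20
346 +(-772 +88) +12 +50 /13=-4188 /13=-322.15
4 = 4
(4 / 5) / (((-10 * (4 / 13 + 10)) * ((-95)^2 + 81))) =-13 / 15252550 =-0.00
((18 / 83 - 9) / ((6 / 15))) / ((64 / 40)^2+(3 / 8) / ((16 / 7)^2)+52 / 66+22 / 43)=-132409728000 / 23706359819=-5.59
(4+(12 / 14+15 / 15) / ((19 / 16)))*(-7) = -740 / 19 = -38.95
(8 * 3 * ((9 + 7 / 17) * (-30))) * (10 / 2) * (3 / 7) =-1728000 / 119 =-14521.01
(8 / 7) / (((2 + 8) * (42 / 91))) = 0.25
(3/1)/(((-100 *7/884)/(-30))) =3978/35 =113.66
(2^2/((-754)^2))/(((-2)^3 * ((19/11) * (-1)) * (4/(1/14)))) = 11/1209802048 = 0.00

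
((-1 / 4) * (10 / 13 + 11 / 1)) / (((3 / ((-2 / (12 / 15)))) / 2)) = 255 / 52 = 4.90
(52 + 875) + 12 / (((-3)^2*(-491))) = 1365467 / 1473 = 927.00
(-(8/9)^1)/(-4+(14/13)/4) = 208/873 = 0.24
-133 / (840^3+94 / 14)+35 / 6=145212476059 / 24893568282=5.83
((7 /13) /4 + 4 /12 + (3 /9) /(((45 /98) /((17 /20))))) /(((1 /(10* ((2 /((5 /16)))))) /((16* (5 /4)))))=2437312 /1755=1388.78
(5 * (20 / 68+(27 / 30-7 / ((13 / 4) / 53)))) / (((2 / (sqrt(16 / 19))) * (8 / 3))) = -39417 * sqrt(19) / 1768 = -97.18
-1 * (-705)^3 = 350402625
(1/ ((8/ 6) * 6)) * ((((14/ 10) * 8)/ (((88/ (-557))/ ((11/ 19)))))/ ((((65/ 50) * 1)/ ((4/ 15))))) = -3899/ 3705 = -1.05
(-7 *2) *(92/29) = -44.41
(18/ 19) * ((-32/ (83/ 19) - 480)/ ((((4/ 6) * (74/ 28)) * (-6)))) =2548224/ 58349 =43.67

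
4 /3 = 1.33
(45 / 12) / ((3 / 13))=65 / 4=16.25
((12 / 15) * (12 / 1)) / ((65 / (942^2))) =42593472 / 325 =131056.84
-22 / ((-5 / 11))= 242 / 5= 48.40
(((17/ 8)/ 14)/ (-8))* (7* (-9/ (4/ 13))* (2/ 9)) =221/ 256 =0.86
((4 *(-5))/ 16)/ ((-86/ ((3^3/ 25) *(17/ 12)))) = 153/ 6880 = 0.02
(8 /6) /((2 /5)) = 10 /3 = 3.33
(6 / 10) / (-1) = -3 / 5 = -0.60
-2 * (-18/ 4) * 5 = 45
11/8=1.38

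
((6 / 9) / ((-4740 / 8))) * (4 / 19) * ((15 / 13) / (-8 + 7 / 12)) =64 / 1736657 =0.00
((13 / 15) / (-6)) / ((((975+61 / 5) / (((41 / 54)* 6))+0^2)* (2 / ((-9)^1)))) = 533 / 177696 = 0.00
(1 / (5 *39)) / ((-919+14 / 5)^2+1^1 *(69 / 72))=40 / 6547502507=0.00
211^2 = 44521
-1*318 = -318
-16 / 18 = -8 / 9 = -0.89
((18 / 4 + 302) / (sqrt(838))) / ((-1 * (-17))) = 613 * sqrt(838) / 28492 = 0.62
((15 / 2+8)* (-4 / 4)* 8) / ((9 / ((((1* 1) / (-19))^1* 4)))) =496 / 171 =2.90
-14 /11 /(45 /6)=-28 /165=-0.17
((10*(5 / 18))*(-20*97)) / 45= -9700 / 81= -119.75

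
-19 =-19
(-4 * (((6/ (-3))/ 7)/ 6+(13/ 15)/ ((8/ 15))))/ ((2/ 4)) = -265/ 21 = -12.62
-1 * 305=-305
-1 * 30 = -30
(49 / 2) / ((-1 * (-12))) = 49 / 24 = 2.04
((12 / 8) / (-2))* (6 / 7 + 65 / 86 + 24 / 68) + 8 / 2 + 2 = 185259 / 40936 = 4.53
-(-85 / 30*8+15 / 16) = 1043 / 48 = 21.73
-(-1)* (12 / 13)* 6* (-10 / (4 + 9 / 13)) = -11.80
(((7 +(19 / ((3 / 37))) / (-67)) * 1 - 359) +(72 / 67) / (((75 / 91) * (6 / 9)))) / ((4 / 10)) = -1776547 / 2010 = -883.85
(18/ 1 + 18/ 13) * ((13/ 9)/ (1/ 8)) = 224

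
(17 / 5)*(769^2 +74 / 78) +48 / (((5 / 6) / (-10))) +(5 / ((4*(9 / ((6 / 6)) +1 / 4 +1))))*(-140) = 16070250232 / 7995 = 2010037.55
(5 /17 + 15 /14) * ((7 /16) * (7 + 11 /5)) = 5.50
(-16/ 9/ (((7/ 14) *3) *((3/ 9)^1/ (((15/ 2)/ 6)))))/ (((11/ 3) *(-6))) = 0.20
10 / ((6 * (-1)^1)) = -1.67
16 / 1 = 16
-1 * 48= -48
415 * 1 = 415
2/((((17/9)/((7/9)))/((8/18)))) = 56/153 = 0.37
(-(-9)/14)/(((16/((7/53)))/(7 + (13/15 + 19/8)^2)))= 4757/51200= 0.09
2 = 2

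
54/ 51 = 18/ 17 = 1.06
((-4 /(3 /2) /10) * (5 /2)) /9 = -2 /27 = -0.07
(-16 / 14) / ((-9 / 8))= 1.02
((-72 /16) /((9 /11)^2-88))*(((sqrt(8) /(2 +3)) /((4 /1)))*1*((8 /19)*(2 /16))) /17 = 1089*sqrt(2) /68262820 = 0.00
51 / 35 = 1.46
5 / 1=5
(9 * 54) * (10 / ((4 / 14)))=17010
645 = 645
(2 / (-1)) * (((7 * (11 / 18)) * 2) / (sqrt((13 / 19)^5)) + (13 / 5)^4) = -57122 / 625 - 55594 * sqrt(247) / 19773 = -135.58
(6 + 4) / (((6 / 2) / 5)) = 50 / 3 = 16.67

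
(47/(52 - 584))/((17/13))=-611/9044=-0.07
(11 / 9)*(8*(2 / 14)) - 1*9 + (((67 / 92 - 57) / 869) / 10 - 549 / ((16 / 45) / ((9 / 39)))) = -476586202921 / 1309548240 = -363.93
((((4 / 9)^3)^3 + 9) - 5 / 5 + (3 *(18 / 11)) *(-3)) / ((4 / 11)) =-14333116301 / 774840978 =-18.50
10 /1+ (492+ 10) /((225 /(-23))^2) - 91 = -3835067 /50625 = -75.75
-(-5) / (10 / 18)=9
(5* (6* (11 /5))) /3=22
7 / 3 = 2.33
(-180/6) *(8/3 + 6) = -260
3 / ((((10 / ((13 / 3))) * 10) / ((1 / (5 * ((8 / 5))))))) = 13 / 800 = 0.02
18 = 18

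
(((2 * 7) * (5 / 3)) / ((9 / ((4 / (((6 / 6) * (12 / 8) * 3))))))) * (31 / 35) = 496 / 243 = 2.04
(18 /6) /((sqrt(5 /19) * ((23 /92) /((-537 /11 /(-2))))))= 3222 * sqrt(95) /55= 570.98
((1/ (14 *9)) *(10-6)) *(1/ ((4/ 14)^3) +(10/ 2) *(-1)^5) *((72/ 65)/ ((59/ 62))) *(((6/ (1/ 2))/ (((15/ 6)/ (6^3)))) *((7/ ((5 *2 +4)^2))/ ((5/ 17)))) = 827786304/ 4697875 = 176.20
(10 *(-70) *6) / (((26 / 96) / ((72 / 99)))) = -1612800 / 143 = -11278.32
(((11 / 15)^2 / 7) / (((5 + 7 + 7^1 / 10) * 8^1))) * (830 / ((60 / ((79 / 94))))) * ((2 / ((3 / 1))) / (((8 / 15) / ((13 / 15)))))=10314161 / 1083015360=0.01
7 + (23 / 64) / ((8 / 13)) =3883 / 512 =7.58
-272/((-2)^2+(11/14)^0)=-272/5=-54.40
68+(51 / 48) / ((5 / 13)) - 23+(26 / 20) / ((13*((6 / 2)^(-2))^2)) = 4469 / 80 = 55.86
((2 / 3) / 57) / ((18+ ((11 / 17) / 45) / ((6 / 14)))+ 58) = 510 / 3315443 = 0.00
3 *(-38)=-114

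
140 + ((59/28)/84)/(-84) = 27659461/197568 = 140.00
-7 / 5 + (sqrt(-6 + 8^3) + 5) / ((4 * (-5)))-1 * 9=-213 / 20-sqrt(506) / 20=-11.77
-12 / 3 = -4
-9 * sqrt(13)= -32.45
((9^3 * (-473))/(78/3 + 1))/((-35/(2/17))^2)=-51084/354025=-0.14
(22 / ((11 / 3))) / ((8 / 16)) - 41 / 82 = 23 / 2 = 11.50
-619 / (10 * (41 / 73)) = -45187 / 410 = -110.21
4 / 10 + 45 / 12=4.15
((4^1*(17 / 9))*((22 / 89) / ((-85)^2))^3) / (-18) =-21296 / 1266833886313640625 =-0.00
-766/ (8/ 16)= -1532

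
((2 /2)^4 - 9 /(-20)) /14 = 29 /280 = 0.10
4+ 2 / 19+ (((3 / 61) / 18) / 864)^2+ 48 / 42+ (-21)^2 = 5934958636363909 / 13299683217408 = 446.25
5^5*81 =253125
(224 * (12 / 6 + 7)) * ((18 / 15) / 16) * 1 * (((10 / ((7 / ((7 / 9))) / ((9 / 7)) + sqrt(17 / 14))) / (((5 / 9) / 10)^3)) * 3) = 864162432 / 223 - 8817984 * sqrt(238) / 223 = 3265135.43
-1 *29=-29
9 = 9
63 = 63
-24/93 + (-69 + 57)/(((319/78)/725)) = -725488/341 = -2127.53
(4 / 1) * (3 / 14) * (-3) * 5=-12.86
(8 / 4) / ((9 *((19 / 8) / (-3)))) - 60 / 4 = -871 / 57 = -15.28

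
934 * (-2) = -1868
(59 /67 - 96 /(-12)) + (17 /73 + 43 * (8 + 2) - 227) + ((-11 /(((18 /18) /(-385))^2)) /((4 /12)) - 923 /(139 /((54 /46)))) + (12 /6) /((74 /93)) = -2829821603109488 /578551499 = -4891218.17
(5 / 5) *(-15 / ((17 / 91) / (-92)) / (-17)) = -125580 / 289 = -434.53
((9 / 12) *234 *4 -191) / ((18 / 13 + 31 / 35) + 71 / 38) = 8835190 / 71559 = 123.47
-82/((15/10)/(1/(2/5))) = -410/3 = -136.67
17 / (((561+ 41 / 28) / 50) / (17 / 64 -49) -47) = -9279025 / 25779767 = -0.36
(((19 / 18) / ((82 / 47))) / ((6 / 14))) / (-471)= -0.00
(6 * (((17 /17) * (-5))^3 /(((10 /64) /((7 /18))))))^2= 31360000 /9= 3484444.44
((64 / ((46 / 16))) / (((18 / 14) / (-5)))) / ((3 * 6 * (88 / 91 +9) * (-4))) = 203840 / 1689741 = 0.12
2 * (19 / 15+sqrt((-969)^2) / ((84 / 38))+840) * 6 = 15355.49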